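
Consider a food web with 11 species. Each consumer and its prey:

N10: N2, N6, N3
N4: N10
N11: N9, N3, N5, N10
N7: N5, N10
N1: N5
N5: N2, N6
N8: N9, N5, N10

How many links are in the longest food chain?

One longest chain: N2 → N5 → N7.
It has 3 species and 2 links.

2 links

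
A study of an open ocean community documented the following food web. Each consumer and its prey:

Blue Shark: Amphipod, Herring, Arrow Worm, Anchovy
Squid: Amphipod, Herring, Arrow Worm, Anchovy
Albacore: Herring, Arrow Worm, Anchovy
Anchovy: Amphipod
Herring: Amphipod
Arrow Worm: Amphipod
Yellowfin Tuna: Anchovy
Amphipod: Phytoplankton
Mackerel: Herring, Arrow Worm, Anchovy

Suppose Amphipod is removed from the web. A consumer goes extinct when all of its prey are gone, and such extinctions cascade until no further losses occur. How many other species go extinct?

Remove Amphipod.
Round 1: Herring (all prey gone), Arrow Worm (all prey gone), Anchovy (all prey gone) → extinct.
Round 2: Squid (all prey gone), Mackerel (all prey gone), Blue Shark (all prey gone), Yellowfin Tuna (all prey gone), Albacore (all prey gone) → extinct.
No further losses. Total secondary extinctions: 8.

8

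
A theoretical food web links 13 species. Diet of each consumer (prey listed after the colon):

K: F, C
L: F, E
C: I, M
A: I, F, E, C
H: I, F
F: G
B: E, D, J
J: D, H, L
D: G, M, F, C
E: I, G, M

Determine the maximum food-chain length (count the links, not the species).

One longest chain: G → F → D → J → B.
It has 5 species and 4 links.

4 links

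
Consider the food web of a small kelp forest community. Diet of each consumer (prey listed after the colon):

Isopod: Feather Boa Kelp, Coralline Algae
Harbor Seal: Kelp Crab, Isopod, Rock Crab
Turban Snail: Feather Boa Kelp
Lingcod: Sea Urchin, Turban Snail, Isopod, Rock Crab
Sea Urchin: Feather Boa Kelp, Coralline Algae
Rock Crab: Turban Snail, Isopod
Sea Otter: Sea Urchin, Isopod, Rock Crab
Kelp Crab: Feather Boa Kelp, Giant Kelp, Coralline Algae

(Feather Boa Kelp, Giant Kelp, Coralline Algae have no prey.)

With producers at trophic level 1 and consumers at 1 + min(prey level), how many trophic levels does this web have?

3

Producers (level 1): Feather Boa Kelp, Giant Kelp, Coralline Algae.
Following each consumer down to its lowest-level prey: Feather Boa Kelp → Kelp Crab → Harbor Seal (levels 1 through 3).
All prey of Harbor Seal (Kelp Crab 2, Isopod 2, Rock Crab 3) are at level 2 or above, so Harbor Seal is at level 1 + 2 = 3.
Every consumer has at least one prey at level 2 or below, so none exceeds level 3.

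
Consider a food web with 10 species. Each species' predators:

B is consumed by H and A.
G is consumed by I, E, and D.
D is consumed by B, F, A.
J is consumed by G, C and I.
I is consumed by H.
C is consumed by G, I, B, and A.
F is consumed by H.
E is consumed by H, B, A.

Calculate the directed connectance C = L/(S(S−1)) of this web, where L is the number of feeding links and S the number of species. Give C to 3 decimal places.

C = 0.222

The web has S = 10 species and L = 20 feeding links.
C = L / (S(S−1)) = 20 / 90 = 0.2222 ≈ 0.222.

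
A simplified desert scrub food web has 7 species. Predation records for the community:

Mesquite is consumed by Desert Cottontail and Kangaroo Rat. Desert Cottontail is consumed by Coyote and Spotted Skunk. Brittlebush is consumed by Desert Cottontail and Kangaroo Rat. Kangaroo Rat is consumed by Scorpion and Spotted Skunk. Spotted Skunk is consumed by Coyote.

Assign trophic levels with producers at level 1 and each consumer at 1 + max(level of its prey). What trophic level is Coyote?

Trophic level 4

Brittlebush is a producer → level 1.
Desert Cottontail eats Brittlebush (level 1); other prey at levels: Mesquite 1 → level 2.
Spotted Skunk eats Desert Cottontail (level 2); other prey at levels: Kangaroo Rat 2 → level 3.
Coyote eats Spotted Skunk (level 3); other prey at levels: Desert Cottontail 2 → level 4.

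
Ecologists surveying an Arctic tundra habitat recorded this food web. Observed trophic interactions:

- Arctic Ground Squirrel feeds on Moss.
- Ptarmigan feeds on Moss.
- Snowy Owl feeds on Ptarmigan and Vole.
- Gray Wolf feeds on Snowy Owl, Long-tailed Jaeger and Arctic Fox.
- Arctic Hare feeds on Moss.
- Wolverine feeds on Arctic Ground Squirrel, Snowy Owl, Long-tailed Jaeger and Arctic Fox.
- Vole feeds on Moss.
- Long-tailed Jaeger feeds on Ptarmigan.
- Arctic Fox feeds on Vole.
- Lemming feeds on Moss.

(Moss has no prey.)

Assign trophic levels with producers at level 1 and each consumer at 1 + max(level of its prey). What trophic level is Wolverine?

Moss is a producer → level 1.
Ptarmigan eats Moss → level 2.
Long-tailed Jaeger eats Ptarmigan → level 3.
Wolverine eats Long-tailed Jaeger (level 3); other prey at levels: Arctic Ground Squirrel 2, Snowy Owl 3, Arctic Fox 3 → level 4.

Trophic level 4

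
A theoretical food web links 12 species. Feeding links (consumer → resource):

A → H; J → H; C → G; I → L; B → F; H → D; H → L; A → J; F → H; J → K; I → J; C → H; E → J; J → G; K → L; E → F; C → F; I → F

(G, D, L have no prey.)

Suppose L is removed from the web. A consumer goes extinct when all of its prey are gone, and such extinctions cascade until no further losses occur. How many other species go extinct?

1

Remove L.
Round 1: K (all prey gone) → extinct.
No further losses. Total secondary extinctions: 1.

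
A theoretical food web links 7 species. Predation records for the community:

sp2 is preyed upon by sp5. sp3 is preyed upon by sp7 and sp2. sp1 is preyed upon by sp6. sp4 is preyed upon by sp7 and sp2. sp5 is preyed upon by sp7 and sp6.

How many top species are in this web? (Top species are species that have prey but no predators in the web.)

2

Top species (has prey, but nothing eats it): sp7, sp6.
Count: 2.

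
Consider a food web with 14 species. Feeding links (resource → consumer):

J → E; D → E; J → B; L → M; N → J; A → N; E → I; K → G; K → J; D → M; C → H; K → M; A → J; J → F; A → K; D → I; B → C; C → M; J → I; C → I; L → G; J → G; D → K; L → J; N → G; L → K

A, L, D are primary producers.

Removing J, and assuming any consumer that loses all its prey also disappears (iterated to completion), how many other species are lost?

Remove J.
Round 1: B (all prey gone), F (all prey gone) → extinct.
Round 2: C (all prey gone) → extinct.
Round 3: H (all prey gone) → extinct.
No further losses. Total secondary extinctions: 4.

4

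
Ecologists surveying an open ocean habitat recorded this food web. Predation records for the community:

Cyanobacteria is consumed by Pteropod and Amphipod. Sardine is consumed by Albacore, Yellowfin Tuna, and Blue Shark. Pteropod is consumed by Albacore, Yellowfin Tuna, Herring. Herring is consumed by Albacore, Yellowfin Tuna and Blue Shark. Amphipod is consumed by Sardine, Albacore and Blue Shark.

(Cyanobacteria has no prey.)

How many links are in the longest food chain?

3 links

One longest chain: Cyanobacteria → Amphipod → Sardine → Albacore.
It has 4 species and 3 links.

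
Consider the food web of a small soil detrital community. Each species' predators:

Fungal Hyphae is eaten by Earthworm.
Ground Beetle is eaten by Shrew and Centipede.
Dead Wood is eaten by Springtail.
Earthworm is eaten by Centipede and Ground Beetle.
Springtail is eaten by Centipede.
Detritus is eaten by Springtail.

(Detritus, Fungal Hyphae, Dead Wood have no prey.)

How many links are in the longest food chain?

3 links

One longest chain: Fungal Hyphae → Earthworm → Ground Beetle → Shrew.
It has 4 species and 3 links.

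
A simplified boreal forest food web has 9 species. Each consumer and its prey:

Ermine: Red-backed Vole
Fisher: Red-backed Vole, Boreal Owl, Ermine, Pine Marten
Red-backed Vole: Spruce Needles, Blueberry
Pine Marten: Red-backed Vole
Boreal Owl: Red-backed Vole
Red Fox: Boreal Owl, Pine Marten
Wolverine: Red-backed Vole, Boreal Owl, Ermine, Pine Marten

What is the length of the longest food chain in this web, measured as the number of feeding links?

3 links

One longest chain: Spruce Needles → Red-backed Vole → Boreal Owl → Wolverine.
It has 4 species and 3 links.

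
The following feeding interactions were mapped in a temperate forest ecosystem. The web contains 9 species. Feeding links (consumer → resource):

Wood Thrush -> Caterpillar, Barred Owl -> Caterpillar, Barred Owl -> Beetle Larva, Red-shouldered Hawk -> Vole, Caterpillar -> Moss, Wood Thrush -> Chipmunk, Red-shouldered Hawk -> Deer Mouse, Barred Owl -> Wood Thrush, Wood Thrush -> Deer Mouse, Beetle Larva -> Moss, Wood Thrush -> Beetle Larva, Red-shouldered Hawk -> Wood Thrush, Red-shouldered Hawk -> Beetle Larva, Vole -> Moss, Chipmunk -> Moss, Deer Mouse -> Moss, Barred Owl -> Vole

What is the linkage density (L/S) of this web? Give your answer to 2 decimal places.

There are L = 17 links among S = 9 species.
L/S = 17/9 = 1.8889 ≈ 1.89.

L/S = 1.89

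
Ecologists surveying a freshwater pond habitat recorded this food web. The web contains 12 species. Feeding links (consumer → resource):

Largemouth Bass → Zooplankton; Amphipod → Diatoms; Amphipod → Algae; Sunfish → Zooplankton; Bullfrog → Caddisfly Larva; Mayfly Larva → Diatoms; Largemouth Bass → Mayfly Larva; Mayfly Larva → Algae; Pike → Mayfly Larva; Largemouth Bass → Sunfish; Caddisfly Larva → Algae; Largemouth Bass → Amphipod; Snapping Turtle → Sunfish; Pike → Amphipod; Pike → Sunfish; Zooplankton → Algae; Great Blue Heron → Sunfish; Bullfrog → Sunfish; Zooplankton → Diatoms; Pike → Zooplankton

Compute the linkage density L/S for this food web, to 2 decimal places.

There are L = 20 links among S = 12 species.
L/S = 20/12 = 1.6667 ≈ 1.67.

L/S = 1.67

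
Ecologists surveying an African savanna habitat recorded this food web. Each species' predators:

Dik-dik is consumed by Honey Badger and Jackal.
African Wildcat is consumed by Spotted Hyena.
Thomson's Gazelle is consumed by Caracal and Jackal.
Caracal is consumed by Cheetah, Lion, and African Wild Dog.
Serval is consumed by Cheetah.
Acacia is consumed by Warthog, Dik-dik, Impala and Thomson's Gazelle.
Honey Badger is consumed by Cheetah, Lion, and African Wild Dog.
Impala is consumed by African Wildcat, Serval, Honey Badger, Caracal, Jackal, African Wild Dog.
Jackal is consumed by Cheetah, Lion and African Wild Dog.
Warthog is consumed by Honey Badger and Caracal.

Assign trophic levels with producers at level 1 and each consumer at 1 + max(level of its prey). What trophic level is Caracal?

Trophic level 3

Acacia is a producer → level 1.
Impala eats Acacia → level 2.
Caracal eats Impala (level 2); other prey at levels: Warthog 2, Thomson's Gazelle 2 → level 3.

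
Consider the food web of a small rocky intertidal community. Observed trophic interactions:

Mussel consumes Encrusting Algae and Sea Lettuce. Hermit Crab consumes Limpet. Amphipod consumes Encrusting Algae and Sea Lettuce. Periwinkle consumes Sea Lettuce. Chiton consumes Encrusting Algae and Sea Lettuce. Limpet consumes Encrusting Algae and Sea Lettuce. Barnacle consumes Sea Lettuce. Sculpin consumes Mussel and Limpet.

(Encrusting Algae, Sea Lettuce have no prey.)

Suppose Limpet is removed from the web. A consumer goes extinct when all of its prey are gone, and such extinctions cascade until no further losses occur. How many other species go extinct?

1

Remove Limpet.
Round 1: Hermit Crab (all prey gone) → extinct.
No further losses. Total secondary extinctions: 1.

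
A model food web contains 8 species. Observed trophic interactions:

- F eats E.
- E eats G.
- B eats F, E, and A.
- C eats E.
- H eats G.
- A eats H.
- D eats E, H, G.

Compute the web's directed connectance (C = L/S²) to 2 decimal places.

The web has S = 8 species and L = 11 feeding links.
C = L / S² = 11 / 64 = 0.1719 ≈ 0.17.

C = 0.17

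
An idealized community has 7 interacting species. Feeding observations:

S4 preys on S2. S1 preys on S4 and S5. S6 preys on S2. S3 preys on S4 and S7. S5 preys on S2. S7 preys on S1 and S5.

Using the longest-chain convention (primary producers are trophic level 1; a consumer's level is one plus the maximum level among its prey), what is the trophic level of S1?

Trophic level 3

S2 is a producer → level 1.
S4 eats S2 → level 2.
S1 eats S4 (level 2); other prey at levels: S5 2 → level 3.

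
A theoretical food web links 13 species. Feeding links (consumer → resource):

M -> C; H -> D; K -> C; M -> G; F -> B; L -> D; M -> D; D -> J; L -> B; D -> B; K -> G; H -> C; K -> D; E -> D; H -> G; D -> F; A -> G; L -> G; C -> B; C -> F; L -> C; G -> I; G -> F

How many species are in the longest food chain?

4 species

One longest chain: B → F → D → E.
It has 4 species and 3 links.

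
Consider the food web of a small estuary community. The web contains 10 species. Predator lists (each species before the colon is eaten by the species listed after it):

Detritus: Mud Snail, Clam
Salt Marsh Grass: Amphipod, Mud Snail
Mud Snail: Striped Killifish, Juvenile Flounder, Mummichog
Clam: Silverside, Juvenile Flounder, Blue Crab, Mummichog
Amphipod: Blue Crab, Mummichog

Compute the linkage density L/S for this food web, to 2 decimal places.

There are L = 13 links among S = 10 species.
L/S = 13/10 = 1.3000 ≈ 1.30.

L/S = 1.30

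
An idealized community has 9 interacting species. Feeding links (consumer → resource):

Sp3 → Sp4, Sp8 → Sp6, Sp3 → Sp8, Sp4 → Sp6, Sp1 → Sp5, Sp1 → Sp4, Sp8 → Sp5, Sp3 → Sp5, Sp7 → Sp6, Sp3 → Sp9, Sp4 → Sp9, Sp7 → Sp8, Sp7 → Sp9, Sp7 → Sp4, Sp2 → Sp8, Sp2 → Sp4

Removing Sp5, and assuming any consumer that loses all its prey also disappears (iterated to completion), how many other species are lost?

0

Remove Sp5.
Every predator of it retains at least one other prey: Sp8 still has Sp6; Sp1 still has Sp4; Sp3 still has Sp9, Sp4, Sp8.
No consumer loses all prey, so no secondary extinctions occur.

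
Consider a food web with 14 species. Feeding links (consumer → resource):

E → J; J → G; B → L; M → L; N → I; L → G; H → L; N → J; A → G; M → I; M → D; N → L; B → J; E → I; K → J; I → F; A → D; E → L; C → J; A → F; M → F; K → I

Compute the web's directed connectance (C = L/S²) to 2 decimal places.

The web has S = 14 species and L = 22 feeding links.
C = L / S² = 22 / 196 = 0.1122 ≈ 0.11.

C = 0.11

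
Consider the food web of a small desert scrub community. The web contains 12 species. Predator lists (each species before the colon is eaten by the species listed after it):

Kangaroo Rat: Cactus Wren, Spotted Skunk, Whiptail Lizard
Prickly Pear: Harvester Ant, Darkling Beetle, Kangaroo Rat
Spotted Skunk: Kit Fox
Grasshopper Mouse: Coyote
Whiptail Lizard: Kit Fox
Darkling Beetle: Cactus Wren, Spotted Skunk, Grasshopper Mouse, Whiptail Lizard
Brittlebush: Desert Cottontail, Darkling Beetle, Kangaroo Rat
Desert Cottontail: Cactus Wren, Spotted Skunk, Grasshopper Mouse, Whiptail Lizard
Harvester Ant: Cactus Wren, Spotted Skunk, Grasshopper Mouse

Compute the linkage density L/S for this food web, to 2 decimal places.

There are L = 23 links among S = 12 species.
L/S = 23/12 = 1.9167 ≈ 1.92.

L/S = 1.92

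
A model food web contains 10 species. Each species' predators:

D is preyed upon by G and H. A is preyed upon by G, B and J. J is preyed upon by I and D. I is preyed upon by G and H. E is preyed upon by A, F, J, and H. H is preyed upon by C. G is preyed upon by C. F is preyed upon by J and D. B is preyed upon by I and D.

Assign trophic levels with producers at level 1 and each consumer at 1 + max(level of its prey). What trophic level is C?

Trophic level 6

E is a producer → level 1.
A eats E → level 2.
J eats A (level 2); other prey at levels: E 1, F 2 → level 3.
I eats J (level 3); other prey at levels: B 3 → level 4.
H eats I (level 4); other prey at levels: E 1, D 4 → level 5.
C eats H (level 5); other prey at levels: G 5 → level 6.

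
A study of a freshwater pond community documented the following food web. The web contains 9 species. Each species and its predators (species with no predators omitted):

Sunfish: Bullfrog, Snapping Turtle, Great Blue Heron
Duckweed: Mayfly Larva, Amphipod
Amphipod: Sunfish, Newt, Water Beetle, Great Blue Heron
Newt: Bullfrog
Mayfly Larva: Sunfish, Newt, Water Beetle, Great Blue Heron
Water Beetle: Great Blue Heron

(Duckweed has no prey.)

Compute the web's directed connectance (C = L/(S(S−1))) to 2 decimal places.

The web has S = 9 species and L = 15 feeding links.
C = L / (S(S−1)) = 15 / 72 = 0.2083 ≈ 0.21.

C = 0.21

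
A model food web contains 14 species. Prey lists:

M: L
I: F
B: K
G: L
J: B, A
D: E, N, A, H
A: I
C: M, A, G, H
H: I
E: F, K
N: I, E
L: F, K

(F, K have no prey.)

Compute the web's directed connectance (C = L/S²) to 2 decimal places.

The web has S = 14 species and L = 22 feeding links.
C = L / S² = 22 / 196 = 0.1122 ≈ 0.11.

C = 0.11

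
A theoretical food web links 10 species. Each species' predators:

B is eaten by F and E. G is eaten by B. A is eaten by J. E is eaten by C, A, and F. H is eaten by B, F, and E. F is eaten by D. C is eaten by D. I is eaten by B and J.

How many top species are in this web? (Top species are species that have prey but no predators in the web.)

Top species (has prey, but nothing eats it): D, J.
Count: 2.

2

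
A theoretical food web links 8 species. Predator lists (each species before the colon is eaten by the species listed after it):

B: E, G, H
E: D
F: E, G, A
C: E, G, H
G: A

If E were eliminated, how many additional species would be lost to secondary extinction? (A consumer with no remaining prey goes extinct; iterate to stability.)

Remove E.
Round 1: D (all prey gone) → extinct.
No further losses. Total secondary extinctions: 1.

1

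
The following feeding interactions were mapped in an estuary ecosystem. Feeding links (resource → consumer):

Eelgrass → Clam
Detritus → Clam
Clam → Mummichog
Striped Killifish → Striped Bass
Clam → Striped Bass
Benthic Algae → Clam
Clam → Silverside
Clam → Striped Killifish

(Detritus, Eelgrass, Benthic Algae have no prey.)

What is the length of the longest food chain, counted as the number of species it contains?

4 species

One longest chain: Detritus → Clam → Striped Killifish → Striped Bass.
It has 4 species and 3 links.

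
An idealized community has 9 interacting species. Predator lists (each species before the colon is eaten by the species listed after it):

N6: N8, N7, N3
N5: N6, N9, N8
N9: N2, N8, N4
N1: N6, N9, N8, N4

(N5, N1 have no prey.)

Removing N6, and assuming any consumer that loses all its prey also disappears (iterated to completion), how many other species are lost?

2

Remove N6.
Round 1: N7 (all prey gone), N3 (all prey gone) → extinct.
No further losses. Total secondary extinctions: 2.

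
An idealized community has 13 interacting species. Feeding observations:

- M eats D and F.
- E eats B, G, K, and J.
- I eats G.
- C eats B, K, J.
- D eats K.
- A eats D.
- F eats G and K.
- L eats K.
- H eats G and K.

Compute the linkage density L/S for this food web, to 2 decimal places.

There are L = 17 links among S = 13 species.
L/S = 17/13 = 1.3077 ≈ 1.31.

L/S = 1.31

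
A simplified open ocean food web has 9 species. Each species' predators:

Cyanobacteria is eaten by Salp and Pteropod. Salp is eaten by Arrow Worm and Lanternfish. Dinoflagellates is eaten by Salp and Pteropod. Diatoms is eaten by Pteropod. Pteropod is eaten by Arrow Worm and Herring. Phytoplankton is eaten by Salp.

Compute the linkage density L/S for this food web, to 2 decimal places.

There are L = 10 links among S = 9 species.
L/S = 10/9 = 1.1111 ≈ 1.11.

L/S = 1.11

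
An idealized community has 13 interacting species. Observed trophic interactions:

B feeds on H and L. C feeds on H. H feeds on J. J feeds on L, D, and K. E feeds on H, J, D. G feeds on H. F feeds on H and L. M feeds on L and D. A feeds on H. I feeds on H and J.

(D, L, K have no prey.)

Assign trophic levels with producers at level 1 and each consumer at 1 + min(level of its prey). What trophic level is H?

Trophic level 3

D is a producer → level 1.
J eats D → level 2.
H eats J → level 3.
No prey of H is below level 2, so 3 is the minimum.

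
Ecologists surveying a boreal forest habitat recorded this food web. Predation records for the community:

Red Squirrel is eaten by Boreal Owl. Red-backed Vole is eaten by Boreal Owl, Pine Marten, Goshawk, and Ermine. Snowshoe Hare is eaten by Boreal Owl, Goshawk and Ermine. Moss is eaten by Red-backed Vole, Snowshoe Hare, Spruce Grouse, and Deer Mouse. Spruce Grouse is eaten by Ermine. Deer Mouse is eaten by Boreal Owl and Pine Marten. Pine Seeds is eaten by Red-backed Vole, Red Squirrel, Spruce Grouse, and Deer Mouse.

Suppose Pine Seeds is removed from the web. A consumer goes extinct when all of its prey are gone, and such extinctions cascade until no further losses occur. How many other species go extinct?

Remove Pine Seeds.
Round 1: Red Squirrel (all prey gone) → extinct.
No further losses. Total secondary extinctions: 1.

1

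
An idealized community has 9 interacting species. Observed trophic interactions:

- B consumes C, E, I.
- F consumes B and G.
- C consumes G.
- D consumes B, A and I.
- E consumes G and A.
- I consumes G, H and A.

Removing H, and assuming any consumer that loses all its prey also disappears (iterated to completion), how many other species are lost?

0

Remove H.
Every predator of it retains at least one other prey: I still has A, G.
No consumer loses all prey, so no secondary extinctions occur.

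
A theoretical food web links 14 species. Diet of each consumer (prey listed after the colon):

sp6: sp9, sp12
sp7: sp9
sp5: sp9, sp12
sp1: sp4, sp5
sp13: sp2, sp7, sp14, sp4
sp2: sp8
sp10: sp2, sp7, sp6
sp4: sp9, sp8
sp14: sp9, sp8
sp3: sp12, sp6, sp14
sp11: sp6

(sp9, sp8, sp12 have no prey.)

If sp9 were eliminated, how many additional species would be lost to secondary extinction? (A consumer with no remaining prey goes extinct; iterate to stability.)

Remove sp9.
Round 1: sp7 (all prey gone) → extinct.
No further losses. Total secondary extinctions: 1.

1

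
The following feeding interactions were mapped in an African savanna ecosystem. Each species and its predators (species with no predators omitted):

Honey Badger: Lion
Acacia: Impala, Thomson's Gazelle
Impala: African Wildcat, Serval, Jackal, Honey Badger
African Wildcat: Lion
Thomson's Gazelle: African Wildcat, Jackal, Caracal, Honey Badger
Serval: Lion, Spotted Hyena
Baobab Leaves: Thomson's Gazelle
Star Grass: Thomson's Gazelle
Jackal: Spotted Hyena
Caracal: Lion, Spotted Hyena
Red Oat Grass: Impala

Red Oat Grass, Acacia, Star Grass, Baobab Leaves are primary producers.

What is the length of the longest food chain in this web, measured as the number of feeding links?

3 links

One longest chain: Acacia → Thomson's Gazelle → Caracal → Lion.
It has 4 species and 3 links.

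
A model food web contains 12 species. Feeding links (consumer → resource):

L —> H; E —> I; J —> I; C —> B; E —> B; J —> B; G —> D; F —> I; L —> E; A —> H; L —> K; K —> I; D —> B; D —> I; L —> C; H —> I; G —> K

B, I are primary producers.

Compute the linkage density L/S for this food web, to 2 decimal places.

L/S = 1.42

There are L = 17 links among S = 12 species.
L/S = 17/12 = 1.4167 ≈ 1.42.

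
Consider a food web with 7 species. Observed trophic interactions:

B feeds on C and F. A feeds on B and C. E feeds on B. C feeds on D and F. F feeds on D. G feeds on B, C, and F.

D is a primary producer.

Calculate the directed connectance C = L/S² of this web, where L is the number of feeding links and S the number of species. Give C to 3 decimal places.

C = 0.224

The web has S = 7 species and L = 11 feeding links.
C = L / S² = 11 / 49 = 0.2245 ≈ 0.224.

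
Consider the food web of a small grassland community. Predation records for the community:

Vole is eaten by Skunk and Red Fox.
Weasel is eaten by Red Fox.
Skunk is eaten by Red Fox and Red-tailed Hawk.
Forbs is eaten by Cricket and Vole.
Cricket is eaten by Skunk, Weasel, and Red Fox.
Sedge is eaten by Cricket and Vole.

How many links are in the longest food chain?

One longest chain: Sedge → Cricket → Skunk → Red-tailed Hawk.
It has 4 species and 3 links.

3 links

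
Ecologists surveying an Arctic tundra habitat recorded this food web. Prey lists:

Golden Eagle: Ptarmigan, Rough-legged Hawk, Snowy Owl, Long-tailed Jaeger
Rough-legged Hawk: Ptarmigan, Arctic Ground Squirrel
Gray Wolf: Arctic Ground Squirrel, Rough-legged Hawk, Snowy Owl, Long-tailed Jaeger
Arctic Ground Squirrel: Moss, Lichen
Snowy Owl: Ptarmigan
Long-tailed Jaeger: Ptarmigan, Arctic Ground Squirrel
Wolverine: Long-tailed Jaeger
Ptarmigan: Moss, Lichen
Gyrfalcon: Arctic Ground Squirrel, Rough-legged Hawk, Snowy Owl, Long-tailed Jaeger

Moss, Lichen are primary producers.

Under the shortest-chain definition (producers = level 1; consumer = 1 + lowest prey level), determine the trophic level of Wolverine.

Moss is a producer → level 1.
Ptarmigan eats Moss → level 2.
Long-tailed Jaeger eats Ptarmigan → level 3.
Wolverine eats Long-tailed Jaeger → level 4.
No prey of Wolverine is below level 3, so 4 is the minimum.

Trophic level 4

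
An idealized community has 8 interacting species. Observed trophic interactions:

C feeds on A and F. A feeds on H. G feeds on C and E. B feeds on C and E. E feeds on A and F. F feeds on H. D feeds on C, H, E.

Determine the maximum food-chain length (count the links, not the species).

3 links

One longest chain: H → F → C → G.
It has 4 species and 3 links.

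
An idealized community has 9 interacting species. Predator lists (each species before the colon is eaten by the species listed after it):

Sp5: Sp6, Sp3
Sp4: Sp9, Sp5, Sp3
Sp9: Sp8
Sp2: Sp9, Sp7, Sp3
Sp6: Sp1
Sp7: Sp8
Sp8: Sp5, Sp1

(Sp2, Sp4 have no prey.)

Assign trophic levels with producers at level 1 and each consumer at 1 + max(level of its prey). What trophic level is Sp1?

Trophic level 6

Sp2 is a producer → level 1.
Sp9 eats Sp2 (level 1); other prey at levels: Sp4 1 → level 2.
Sp8 eats Sp9 (level 2); other prey at levels: Sp7 2 → level 3.
Sp5 eats Sp8 (level 3); other prey at levels: Sp4 1 → level 4.
Sp6 eats Sp5 → level 5.
Sp1 eats Sp6 (level 5); other prey at levels: Sp8 3 → level 6.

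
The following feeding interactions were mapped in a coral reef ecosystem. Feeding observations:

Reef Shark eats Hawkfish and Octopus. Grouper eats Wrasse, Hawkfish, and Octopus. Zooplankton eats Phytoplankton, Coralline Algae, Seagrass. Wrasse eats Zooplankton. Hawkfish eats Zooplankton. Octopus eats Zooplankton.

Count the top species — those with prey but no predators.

Top species (has prey, but nothing eats it): Grouper, Reef Shark.
Count: 2.

2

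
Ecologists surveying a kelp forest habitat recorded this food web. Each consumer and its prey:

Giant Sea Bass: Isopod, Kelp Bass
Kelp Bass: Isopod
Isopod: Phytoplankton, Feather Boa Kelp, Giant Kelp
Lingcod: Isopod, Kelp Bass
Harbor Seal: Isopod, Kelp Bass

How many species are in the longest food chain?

One longest chain: Phytoplankton → Isopod → Kelp Bass → Harbor Seal.
It has 4 species and 3 links.

4 species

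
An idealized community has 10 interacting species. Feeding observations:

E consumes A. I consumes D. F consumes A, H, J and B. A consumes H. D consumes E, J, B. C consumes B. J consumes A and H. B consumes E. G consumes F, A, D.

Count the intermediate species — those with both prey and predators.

6

Intermediate species (has both prey and predators): A, E, J, B, F, D.
Count: 6.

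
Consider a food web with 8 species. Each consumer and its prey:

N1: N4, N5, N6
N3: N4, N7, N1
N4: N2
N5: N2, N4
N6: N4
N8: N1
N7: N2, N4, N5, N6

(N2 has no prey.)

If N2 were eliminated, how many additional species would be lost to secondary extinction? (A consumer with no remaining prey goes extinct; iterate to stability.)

Remove N2.
Round 1: N4 (all prey gone) → extinct.
Round 2: N5 (all prey gone), N6 (all prey gone) → extinct.
Round 3: N7 (all prey gone), N1 (all prey gone) → extinct.
Round 4: N8 (all prey gone), N3 (all prey gone) → extinct.
No further losses. Total secondary extinctions: 7.

7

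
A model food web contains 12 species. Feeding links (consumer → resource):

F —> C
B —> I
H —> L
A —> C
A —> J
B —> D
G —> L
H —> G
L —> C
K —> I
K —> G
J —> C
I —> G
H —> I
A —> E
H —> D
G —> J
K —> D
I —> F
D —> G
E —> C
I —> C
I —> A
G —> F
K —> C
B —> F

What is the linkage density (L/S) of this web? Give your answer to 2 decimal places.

L/S = 2.17

There are L = 26 links among S = 12 species.
L/S = 26/12 = 2.1667 ≈ 2.17.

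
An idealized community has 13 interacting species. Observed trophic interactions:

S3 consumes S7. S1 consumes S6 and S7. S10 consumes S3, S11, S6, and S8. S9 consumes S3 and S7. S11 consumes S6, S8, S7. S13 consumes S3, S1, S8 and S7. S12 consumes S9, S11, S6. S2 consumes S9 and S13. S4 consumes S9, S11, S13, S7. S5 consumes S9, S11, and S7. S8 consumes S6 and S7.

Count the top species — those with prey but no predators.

Top species (has prey, but nothing eats it): S4, S10, S12, S2, S5.
Count: 5.

5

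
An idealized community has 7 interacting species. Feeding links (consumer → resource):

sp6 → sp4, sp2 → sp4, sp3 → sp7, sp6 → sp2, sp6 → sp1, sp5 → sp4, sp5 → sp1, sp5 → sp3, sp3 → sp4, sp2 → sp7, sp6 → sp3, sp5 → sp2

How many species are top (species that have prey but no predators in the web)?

Top species (has prey, but nothing eats it): sp5, sp6.
Count: 2.

2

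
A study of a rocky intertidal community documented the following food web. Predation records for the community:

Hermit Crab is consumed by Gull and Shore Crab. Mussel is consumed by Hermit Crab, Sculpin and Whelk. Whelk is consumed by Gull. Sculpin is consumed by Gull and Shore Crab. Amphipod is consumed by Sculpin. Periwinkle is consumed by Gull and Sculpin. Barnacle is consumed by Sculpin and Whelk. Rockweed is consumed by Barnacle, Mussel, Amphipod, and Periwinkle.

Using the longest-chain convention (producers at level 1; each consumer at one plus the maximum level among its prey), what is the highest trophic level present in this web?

4

Producers (level 1): Rockweed.
Rockweed → Mussel → Hermit Crab → Shore Crab gives Shore Crab level 4.
No species has a prey at level 4, so no species reaches level 5.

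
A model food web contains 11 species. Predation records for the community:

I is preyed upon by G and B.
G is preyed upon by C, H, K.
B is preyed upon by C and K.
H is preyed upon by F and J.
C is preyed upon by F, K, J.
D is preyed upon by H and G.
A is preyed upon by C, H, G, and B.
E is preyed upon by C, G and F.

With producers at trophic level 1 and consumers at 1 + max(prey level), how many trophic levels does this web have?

Producers (level 1): I, E, A, D.
I → G → C → J gives J level 4.
No species has a prey at level 4, so no species reaches level 5.

4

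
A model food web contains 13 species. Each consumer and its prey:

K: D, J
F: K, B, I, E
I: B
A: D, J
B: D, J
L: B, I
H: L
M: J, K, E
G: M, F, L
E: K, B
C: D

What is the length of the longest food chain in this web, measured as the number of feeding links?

4 links

One longest chain: D → B → I → L → H.
It has 5 species and 4 links.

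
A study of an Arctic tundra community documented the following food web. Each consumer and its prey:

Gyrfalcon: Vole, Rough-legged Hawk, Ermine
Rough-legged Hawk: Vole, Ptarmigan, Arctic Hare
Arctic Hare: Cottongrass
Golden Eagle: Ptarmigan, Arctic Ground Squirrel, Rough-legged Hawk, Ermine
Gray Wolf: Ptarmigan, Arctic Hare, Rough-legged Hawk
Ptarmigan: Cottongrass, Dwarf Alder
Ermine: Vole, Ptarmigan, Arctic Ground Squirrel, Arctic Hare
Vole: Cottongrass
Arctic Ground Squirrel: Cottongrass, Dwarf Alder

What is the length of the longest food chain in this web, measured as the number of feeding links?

3 links

One longest chain: Cottongrass → Vole → Rough-legged Hawk → Gray Wolf.
It has 4 species and 3 links.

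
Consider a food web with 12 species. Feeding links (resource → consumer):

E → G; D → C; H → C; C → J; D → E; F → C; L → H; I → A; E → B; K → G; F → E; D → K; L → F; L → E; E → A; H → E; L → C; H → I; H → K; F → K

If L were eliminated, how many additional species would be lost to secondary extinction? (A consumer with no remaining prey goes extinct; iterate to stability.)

Remove L.
Round 1: H (all prey gone), F (all prey gone) → extinct.
Round 2: I (all prey gone) → extinct.
No further losses. Total secondary extinctions: 3.

3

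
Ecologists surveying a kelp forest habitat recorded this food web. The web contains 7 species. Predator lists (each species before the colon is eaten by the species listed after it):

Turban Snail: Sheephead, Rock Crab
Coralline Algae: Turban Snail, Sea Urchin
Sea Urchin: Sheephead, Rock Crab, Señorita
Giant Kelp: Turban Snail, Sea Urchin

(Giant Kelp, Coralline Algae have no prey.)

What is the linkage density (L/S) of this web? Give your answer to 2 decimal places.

There are L = 9 links among S = 7 species.
L/S = 9/7 = 1.2857 ≈ 1.29.

L/S = 1.29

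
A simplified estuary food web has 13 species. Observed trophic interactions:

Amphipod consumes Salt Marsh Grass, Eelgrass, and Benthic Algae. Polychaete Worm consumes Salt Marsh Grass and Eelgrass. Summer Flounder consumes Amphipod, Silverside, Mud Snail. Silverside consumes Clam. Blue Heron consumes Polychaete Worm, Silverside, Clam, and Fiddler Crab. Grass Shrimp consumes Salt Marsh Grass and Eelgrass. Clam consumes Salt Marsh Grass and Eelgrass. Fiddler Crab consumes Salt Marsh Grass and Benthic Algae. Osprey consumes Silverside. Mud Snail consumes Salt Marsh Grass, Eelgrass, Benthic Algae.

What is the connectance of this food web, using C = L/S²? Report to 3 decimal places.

The web has S = 13 species and L = 23 feeding links.
C = L / S² = 23 / 169 = 0.1361 ≈ 0.136.

C = 0.136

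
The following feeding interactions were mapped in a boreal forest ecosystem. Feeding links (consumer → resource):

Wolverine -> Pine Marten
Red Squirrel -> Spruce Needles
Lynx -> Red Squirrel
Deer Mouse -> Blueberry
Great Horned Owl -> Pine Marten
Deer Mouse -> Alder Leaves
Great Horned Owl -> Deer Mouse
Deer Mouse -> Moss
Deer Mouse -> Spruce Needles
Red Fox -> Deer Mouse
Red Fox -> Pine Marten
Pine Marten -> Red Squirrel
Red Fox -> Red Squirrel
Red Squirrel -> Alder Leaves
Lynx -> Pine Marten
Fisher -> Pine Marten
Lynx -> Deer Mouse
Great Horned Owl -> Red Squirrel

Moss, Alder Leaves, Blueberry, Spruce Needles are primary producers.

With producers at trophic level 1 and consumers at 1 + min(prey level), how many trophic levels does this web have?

Producers (level 1): Moss, Alder Leaves, Blueberry, Spruce Needles.
Following each consumer down to its lowest-level prey: Alder Leaves → Red Squirrel → Pine Marten → Wolverine (levels 1 through 4).
All prey of Wolverine (Pine Marten 3) are at level 3 or above, so Wolverine is at level 1 + 3 = 4.
Every consumer has at least one prey at level 3 or below, so none exceeds level 4.

4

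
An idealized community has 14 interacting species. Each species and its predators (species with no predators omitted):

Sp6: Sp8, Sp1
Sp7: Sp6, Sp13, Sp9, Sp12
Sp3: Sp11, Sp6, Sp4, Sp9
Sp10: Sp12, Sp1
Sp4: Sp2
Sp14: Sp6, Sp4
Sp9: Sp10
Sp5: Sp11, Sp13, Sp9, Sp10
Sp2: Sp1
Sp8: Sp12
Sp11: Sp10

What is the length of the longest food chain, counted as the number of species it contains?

One longest chain: Sp5 → Sp9 → Sp10 → Sp12.
It has 4 species and 3 links.

4 species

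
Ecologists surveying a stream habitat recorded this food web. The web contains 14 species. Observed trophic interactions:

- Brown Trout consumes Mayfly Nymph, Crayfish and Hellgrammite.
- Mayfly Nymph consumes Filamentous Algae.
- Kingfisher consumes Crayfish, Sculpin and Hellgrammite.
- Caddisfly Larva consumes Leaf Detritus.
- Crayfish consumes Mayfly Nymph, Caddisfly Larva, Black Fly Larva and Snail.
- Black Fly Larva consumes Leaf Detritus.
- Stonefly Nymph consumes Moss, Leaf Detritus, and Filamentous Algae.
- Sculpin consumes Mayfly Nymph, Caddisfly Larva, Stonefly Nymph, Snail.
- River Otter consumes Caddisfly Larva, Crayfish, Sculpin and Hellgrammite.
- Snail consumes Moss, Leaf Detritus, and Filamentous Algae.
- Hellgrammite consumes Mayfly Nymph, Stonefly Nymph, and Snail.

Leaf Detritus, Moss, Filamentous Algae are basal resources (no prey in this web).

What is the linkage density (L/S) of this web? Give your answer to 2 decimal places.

There are L = 30 links among S = 14 species.
L/S = 30/14 = 2.1429 ≈ 2.14.

L/S = 2.14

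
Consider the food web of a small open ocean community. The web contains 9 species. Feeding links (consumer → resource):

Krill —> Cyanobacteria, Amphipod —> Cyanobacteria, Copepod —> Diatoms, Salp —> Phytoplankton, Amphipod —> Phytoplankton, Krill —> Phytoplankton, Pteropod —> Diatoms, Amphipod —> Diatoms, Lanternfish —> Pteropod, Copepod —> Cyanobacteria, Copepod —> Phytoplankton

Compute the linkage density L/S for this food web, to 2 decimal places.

L/S = 1.22

There are L = 11 links among S = 9 species.
L/S = 11/9 = 1.2222 ≈ 1.22.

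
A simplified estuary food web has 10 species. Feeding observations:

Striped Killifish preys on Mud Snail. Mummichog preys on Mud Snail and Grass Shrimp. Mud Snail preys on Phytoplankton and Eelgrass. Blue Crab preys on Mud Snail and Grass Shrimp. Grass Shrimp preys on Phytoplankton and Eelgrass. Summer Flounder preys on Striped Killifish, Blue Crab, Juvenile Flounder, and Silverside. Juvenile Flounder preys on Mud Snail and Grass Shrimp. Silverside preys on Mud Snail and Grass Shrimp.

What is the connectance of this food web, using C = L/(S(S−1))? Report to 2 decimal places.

C = 0.19

The web has S = 10 species and L = 17 feeding links.
C = L / (S(S−1)) = 17 / 90 = 0.1889 ≈ 0.19.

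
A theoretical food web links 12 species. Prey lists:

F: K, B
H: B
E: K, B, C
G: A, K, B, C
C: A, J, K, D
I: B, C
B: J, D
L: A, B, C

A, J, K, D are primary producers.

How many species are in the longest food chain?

3 species

One longest chain: J → B → G.
It has 3 species and 2 links.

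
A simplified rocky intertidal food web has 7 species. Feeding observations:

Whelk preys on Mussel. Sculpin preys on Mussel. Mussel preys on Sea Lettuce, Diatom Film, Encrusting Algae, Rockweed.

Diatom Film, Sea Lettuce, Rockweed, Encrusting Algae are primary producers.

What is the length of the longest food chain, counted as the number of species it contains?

3 species

One longest chain: Diatom Film → Mussel → Sculpin.
It has 3 species and 2 links.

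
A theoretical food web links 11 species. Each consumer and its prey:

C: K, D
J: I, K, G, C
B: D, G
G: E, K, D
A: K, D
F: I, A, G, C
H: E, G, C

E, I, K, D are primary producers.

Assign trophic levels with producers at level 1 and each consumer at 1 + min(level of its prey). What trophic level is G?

Trophic level 2

E is a producer → level 1.
G eats E → level 2.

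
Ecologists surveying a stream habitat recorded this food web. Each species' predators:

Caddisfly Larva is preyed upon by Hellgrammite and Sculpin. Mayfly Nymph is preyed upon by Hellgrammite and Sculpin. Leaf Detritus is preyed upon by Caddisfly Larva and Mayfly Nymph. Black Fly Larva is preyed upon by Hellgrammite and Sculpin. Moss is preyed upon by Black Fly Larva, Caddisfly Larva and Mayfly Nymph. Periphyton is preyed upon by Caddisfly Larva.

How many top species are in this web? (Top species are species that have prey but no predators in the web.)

2

Top species (has prey, but nothing eats it): Hellgrammite, Sculpin.
Count: 2.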